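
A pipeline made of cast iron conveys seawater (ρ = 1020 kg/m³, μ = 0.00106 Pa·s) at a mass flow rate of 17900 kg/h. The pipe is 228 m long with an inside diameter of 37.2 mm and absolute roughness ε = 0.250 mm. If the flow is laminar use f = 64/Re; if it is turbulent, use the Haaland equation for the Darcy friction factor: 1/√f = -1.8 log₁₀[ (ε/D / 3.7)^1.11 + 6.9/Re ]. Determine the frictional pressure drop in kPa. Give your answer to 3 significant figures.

ṁ = 17900 kg/h = 17900/3600 = 4.972 kg/s.
A = πD²/4 = π(0.0372)²/4 = 0.001087 m²; mean velocity V = ṁ/(ρA) = 4.972/(1020 · 0.001087) = 4.485 m/s.
Reynolds number Re = ρVD/μ = 1020 · 4.485 · 0.0372 / 0.00106 = 1.606e+05.
Re > 4000 → turbulent. Relative roughness ε/D = 0.00025/0.0372 = 0.00672. Haaland: 1/√f = -1.8 log₁₀[(0.00672/3.7)^1.11 + 6.9/1.606e+05] = -1.8 log₁₀[0.000907 + 4.3e-05] = 5.44, so f = 0.03379.
Darcy-Weisbach: ΔP = f(L/D)(ρV²/2) = 0.03379·(228/0.0372)·(1020·4.485²/2) = 0.03379·6129·1.026e+04 = 2.125e+06 Pa.
ΔP = 2.125e+06 Pa = 2120 kPa.

ΔP ≈ 2120 kPa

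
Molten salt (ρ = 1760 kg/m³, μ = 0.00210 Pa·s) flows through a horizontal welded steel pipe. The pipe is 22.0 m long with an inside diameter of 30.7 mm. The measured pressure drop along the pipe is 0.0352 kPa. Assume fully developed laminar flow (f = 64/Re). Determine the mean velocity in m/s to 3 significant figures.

For laminar flow, f = 64/Re with Re = ρVD/μ, so Darcy-Weisbach reduces to ΔP = 32μLV/D². Solving for V: V = ΔP·D²/(32μL) = 35.2·(0.0307)²/(32·0.0021·22) = 0.02244 m/s.
Check: Re = ρVD/μ = 1760·0.02244·0.0307/0.0021 = 577.4 < 2300, so the laminar assumption holds.

V ≈ 0.0224 m/s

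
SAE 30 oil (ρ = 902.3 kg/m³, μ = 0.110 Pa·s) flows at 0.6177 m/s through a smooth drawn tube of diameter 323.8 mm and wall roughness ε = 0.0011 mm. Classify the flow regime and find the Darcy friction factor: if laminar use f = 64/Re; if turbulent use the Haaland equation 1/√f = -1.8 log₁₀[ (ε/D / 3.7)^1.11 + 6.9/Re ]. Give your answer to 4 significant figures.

Re = ρVD/μ = 902.3·0.6177·0.3238/0.11 = 1641.
Re < 2300 → laminar, so f = 64/Re = 0.03901 (roughness is irrelevant in laminar flow).

f ≈ 0.03901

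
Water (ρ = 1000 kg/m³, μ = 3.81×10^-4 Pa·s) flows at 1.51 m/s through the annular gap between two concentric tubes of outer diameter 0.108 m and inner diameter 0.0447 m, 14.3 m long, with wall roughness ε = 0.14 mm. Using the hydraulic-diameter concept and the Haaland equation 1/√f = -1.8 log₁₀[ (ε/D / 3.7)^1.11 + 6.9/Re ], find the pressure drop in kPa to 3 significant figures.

Hydraulic diameter D_h = 4A/P = D_o - D_i = 0.108 - 0.0447 = 0.0633 m.
Re = ρVD_h/μ = 1000·1.51·0.0633/0.000381 = 2.509e+05.
ε/D_h = 0.00014/0.0633 = 0.00221; Haaland gives 1/√f = -1.8 log₁₀[0.000264+2.75e-05] = 6.363, so f = 0.0247.
ΔP = f(L/D_h)(ρV²/2) = 0.0247·14.3/0.0633·1140 = 6361 Pa.
ΔP = 6.36 kPa.

ΔP ≈ 6.36 kPa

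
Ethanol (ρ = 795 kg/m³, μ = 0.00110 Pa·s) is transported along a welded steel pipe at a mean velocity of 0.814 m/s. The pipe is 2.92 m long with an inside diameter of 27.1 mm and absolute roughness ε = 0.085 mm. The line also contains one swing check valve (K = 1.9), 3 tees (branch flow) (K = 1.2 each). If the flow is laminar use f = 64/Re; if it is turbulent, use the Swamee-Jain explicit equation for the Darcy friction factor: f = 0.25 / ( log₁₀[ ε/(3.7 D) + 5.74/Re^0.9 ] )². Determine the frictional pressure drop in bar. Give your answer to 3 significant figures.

Reynolds number Re = ρVD/μ = 795 · 0.814 · 0.0271 / 0.0011 = 1.594e+04.
Re > 4000 → turbulent. Relative roughness ε/D = 8.5e-05/0.0271 = 0.00314. Swamee-Jain: f = 0.25/(log₁₀[0.00314/3.7 + 5.74/1.594e+04^0.9])² = 0.25/(log₁₀[0.000848 + 0.000948])² = 0.25/(-2.746)² = 0.03316.
Total minor-loss coefficient ΣK = 1·1.9 + 3·1.2 = 5.5.
ΔP = [f·L/D + ΣK]·(ρV²/2) = [0.03316·2.92/0.0271 + 5.5]·(795·0.814²/2) = [3.573 + 5.5]·263.4 = 2390 Pa.
ΔP = 2390 Pa = 0.0239 bar.

ΔP ≈ 0.0239 bar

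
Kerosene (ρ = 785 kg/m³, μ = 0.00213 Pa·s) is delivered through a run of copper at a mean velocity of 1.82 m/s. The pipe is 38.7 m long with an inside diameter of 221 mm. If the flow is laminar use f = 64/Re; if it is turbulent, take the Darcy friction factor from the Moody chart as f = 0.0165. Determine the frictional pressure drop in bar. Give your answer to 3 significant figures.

ΔP ≈ 0.0376 bar

Reynolds number Re = ρVD/μ = 785 · 1.82 · 0.221 / 0.00213 = 1.482e+05.
Re > 4000 → turbulent; use the Moody-chart value f = 0.0165.
Darcy-Weisbach: ΔP = f(L/D)(ρV²/2) = 0.0165·(38.7/0.221)·(785·1.82²/2) = 0.0165·175.1·1300 = 3757 Pa.
ΔP = 3757 Pa = 0.0376 bar.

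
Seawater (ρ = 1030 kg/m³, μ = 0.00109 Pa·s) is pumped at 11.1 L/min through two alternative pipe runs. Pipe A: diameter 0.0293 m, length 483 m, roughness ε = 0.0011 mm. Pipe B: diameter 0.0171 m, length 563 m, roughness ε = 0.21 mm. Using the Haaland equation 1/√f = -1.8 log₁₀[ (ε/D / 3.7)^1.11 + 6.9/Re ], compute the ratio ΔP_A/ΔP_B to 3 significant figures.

ΔP_A/ΔP_B ≈ 0.0437

Pipe A: V = Q/A = 0.000185/0.0006743 = 0.2744 m/s; Re = 7597; ε/D = 3.75e-05; Haaland → f = 0.03339; ΔP_A = f(L/D)(ρV²/2) = 2.134e+04 Pa.
Pipe B: V = Q/A = 0.000185/0.0002297 = 0.8055 m/s; Re = 1.302e+04; ε/D = 0.0123; Haaland → f = 0.04435; ΔP_B = f(L/D)(ρV²/2) = 4.88e+05 Pa.
ΔP_A/ΔP_B = 2.134e+04/4.88e+05 = 0.0437.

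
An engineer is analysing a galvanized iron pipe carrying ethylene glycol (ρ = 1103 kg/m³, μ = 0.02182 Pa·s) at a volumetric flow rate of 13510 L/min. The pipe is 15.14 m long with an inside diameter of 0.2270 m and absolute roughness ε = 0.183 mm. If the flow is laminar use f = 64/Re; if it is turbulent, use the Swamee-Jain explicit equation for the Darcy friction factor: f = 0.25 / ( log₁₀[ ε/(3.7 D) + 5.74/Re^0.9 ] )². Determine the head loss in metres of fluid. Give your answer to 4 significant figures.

Q = 13510 L/min = 13510/60000 = 0.2252 m³/s.
Cross-sectional area A = πD²/4 = π(0.227)²/4 = 0.04047 m²; mean velocity V = Q/A = 0.2252/0.04047 = 5.564 m/s.
Reynolds number Re = ρVD/μ = 1103 · 5.564 · 0.227 / 0.0218 = 6.384e+04.
Re > 4000 → turbulent. Relative roughness ε/D = 0.000183/0.227 = 0.000806. Swamee-Jain: f = 0.25/(log₁₀[0.000806/3.7 + 5.74/6.384e+04^0.9])² = 0.25/(log₁₀[0.000218 + 0.000272])² = 0.25/(-3.31)² = 0.02282.
Darcy-Weisbach: ΔP = f(L/D)(ρV²/2) = 0.02282·(15.14/0.227)·(1103·5.564²/2) = 0.02282·66.7·1.707e+04 = 2.598e+04 Pa.
Head loss h_f = ΔP/(ρg) = 2.598e+04/(1103·9.81) = 2.401 m.

h_f ≈ 2.401 m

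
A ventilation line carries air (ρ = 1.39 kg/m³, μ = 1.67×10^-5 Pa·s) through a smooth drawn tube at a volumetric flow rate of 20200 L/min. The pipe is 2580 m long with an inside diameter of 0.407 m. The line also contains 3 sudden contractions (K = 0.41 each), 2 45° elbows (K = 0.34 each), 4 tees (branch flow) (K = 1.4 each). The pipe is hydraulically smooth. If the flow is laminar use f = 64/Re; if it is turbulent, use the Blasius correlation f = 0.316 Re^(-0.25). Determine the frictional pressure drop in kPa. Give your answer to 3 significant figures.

Q = 20200 L/min = 20200/60000 = 0.3367 m³/s.
Cross-sectional area A = πD²/4 = π(0.407)²/4 = 0.1301 m²; mean velocity V = Q/A = 0.3367/0.1301 = 2.588 m/s.
Reynolds number Re = ρVD/μ = 1.39 · 2.588 · 0.407 / 1.67e-05 = 8.766e+04.
Re > 4000 → turbulent. Smooth-pipe (Blasius): f = 0.316 Re^(-0.25) = 0.316/(8.766e+04)^0.25 = 0.01836.
Total minor-loss coefficient ΣK = 3·0.41 + 2·0.34 + 4·1.4 = 7.51.
ΔP = [f·L/D + ΣK]·(ρV²/2) = [0.01836·2580/0.407 + 7.51]·(1.39·2.588²/2) = [116.4 + 7.51]·4.654 = 576.7 Pa.
ΔP = 576.7 Pa = 0.577 kPa.

ΔP ≈ 0.577 kPa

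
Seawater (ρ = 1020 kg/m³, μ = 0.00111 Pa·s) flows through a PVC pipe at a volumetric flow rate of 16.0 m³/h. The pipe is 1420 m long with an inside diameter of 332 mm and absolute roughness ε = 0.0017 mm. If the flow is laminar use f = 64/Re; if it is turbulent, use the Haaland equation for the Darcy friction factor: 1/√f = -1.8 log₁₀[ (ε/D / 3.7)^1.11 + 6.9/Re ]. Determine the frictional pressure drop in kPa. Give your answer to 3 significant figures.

ΔP ≈ 0.158 kPa

Q = 16.0 m³/h = 16.0/3600 = 0.004444 m³/s.
Cross-sectional area A = πD²/4 = π(0.332)²/4 = 0.08657 m²; mean velocity V = Q/A = 0.004444/0.08657 = 0.05134 m/s.
Reynolds number Re = ρVD/μ = 1020 · 0.05134 · 0.332 / 0.00111 = 1.566e+04.
Re > 4000 → turbulent. Relative roughness ε/D = 1.7e-06/0.332 = 5.12e-06. Haaland: 1/√f = -1.8 log₁₀[(5.12e-06/3.7)^1.11 + 6.9/1.566e+04] = -1.8 log₁₀[3.14e-07 + 0.000441] = 6.04, so f = 0.02741.
Darcy-Weisbach: ΔP = f(L/D)(ρV²/2) = 0.02741·(1420/0.332)·(1020·0.05134²/2) = 0.02741·4277·1.344 = 157.6 Pa.
ΔP = 157.6 Pa = 0.158 kPa.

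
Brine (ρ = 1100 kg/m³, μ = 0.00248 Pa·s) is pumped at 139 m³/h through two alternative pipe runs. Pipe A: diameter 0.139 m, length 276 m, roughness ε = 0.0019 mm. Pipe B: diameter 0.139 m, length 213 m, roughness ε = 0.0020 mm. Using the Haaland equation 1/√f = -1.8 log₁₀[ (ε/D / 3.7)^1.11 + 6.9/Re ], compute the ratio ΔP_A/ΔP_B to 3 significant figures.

Pipe A: V = Q/A = 0.03861/0.01517 = 2.544 m/s; Re = 1.569e+05; ε/D = 1.37e-05; Haaland → f = 0.01633; ΔP_A = f(L/D)(ρV²/2) = 1.155e+05 Pa.
Pipe B: V = Q/A = 0.03861/0.01517 = 2.544 m/s; Re = 1.569e+05; ε/D = 1.44e-05; Haaland → f = 0.01633; ΔP_B = f(L/D)(ρV²/2) = 8.912e+04 Pa.
ΔP_A/ΔP_B = 1.155e+05/8.912e+04 = 1.30.

ΔP_A/ΔP_B ≈ 1.30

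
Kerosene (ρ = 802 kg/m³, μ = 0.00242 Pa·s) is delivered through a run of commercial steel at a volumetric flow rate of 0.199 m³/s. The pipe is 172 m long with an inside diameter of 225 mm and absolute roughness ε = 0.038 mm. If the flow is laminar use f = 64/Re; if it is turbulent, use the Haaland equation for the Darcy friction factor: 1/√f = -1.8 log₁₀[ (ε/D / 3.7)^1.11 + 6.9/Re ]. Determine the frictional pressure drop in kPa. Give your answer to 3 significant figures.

ΔP ≈ 118 kPa

Cross-sectional area A = πD²/4 = π(0.225)²/4 = 0.03976 m²; mean velocity V = Q/A = 0.199/0.03976 = 5.005 m/s.
Reynolds number Re = ρVD/μ = 802 · 5.005 · 0.225 / 0.00242 = 3.732e+05.
Re > 4000 → turbulent. Relative roughness ε/D = 3.8e-05/0.225 = 0.000169. Haaland: 1/√f = -1.8 log₁₀[(0.000169/3.7)^1.11 + 6.9/3.732e+05] = -1.8 log₁₀[1.52e-05 + 1.85e-05] = 8.05, so f = 0.01543.
Darcy-Weisbach: ΔP = f(L/D)(ρV²/2) = 0.01543·(172/0.225)·(802·5.005²/2) = 0.01543·764.4·1.004e+04 = 1.185e+05 Pa.
ΔP = 1.185e+05 Pa = 118 kPa.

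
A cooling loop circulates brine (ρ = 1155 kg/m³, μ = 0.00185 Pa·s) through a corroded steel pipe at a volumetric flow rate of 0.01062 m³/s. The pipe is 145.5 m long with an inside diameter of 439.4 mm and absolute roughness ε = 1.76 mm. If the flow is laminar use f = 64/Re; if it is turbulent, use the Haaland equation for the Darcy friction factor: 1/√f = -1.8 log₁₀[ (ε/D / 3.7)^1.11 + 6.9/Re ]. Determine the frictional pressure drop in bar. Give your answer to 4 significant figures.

Cross-sectional area A = πD²/4 = π(0.4394)²/4 = 0.1516 m²; mean velocity V = Q/A = 0.01062/0.1516 = 0.07003 m/s.
Reynolds number Re = ρVD/μ = 1155 · 0.07003 · 0.4394 / 0.00185 = 1.921e+04.
Re > 4000 → turbulent. Relative roughness ε/D = 0.00176/0.4394 = 0.00401. Haaland: 1/√f = -1.8 log₁₀[(0.00401/3.7)^1.11 + 6.9/1.921e+04] = -1.8 log₁₀[0.000511 + 0.000359] = 5.509, so f = 0.03295.
Darcy-Weisbach: ΔP = f(L/D)(ρV²/2) = 0.03295·(145.5/0.4394)·(1155·0.07003²/2) = 0.03295·331.1·2.833 = 30.91 Pa.
ΔP = 30.91 Pa = 3.091×10^-4 bar.

ΔP ≈ 3.091×10^-4 bar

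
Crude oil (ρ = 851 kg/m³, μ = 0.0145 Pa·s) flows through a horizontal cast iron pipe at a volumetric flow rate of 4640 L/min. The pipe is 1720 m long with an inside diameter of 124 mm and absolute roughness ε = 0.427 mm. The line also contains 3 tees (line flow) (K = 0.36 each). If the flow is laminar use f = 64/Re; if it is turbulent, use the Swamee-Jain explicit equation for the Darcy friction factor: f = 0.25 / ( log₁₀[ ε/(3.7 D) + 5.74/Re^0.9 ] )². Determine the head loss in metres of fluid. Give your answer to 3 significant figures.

Q = 4640 L/min = 4640/60000 = 0.07733 m³/s.
Cross-sectional area A = πD²/4 = π(0.124)²/4 = 0.01208 m²; mean velocity V = Q/A = 0.07733/0.01208 = 6.404 m/s.
Reynolds number Re = ρVD/μ = 851 · 6.404 · 0.124 / 0.0145 = 4.66e+04.
Re > 4000 → turbulent. Relative roughness ε/D = 0.000427/0.124 = 0.00344. Swamee-Jain: f = 0.25/(log₁₀[0.00344/3.7 + 5.74/4.66e+04^0.9])² = 0.25/(log₁₀[0.000931 + 0.000361])² = 0.25/(-2.889)² = 0.02996.
Total minor-loss coefficient ΣK = 3·0.36 = 1.08.
ΔP = [f·L/D + ΣK]·(ρV²/2) = [0.02996·1720/0.124 + 1.08]·(851·6.404²/2) = [415.5 + 1.08]·1.745e+04 = 7.269e+06 Pa.
Head loss h_f = ΔP/(ρg) = 7.269e+06/(851·9.81) = 871 m.

h_f ≈ 871 m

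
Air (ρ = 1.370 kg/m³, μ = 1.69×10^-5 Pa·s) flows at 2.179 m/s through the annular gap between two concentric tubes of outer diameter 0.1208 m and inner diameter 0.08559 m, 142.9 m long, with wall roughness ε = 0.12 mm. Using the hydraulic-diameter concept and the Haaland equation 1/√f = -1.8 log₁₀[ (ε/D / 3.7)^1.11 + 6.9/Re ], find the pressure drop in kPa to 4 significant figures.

Hydraulic diameter D_h = 4A/P = D_o - D_i = 0.1208 - 0.08559 = 0.03521 m.
Re = ρVD_h/μ = 1.37·2.179·0.03521/1.69e-05 = 6220.
ε/D_h = 0.00012/0.03521 = 0.00341; Haaland gives 1/√f = -1.8 log₁₀[0.000427+0.00111] = 5.064, so f = 0.03899.
ΔP = f(L/D_h)(ρV²/2) = 0.03899·142.9/0.03521·3.252 = 514.7 Pa.
ΔP = 0.5147 kPa.

ΔP ≈ 0.5147 kPa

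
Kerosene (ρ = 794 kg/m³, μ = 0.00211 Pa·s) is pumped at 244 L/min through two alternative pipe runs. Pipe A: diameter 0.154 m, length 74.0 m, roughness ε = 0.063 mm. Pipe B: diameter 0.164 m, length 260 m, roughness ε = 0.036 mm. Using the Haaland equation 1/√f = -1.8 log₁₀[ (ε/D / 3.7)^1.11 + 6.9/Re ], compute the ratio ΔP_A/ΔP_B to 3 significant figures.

Pipe A: V = Q/A = 0.004067/0.01863 = 0.2183 m/s; Re = 1.265e+04; ε/D = 0.000409; Haaland → f = 0.02954; ΔP_A = f(L/D)(ρV²/2) = 268.7 Pa.
Pipe B: V = Q/A = 0.004067/0.02112 = 0.1925 m/s; Re = 1.188e+04; ε/D = 0.00022; Haaland → f = 0.02975; ΔP_B = f(L/D)(ρV²/2) = 693.9 Pa.
ΔP_A/ΔP_B = 268.7/693.9 = 0.387.

ΔP_A/ΔP_B ≈ 0.387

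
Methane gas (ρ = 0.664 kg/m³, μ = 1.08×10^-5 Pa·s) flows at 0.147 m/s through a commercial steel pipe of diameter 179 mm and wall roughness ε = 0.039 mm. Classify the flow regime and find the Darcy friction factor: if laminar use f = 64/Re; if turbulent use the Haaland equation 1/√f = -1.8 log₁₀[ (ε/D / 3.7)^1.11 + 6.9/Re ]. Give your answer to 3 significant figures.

Re = ρVD/μ = 0.664·0.147·0.179/1.08e-05 = 1618.
Re < 2300 → laminar, so f = 64/Re = 0.03956 (roughness is irrelevant in laminar flow).

f ≈ 0.0396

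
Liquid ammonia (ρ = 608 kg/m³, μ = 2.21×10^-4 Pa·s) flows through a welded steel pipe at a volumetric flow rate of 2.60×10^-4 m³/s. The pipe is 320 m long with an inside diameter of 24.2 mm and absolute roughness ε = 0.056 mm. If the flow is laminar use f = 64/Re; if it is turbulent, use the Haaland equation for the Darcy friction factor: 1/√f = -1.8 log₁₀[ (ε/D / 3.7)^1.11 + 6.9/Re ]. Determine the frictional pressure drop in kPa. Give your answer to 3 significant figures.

Cross-sectional area A = πD²/4 = π(0.0242)²/4 = 0.00046 m²; mean velocity V = Q/A = 0.00026/0.00046 = 0.5653 m/s.
Reynolds number Re = ρVD/μ = 608 · 0.5653 · 0.0242 / 0.000221 = 3.763e+04.
Re > 4000 → turbulent. Relative roughness ε/D = 5.6e-05/0.0242 = 0.00231. Haaland: 1/√f = -1.8 log₁₀[(0.00231/3.7)^1.11 + 6.9/3.763e+04] = -1.8 log₁₀[0.000278 + 0.000183] = 6.005, so f = 0.02773.
Darcy-Weisbach: ΔP = f(L/D)(ρV²/2) = 0.02773·(320/0.0242)·(608·0.5653²/2) = 0.02773·1.322e+04·97.14 = 3.562e+04 Pa.
ΔP = 3.562e+04 Pa = 35.6 kPa.

ΔP ≈ 35.6 kPa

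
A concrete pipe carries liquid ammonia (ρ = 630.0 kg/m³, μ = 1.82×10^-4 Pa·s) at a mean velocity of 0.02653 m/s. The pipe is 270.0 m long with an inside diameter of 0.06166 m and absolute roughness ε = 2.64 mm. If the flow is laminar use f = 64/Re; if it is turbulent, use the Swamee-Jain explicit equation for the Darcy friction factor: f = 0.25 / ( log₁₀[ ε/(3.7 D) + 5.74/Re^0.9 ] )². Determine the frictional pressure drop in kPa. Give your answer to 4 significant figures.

ΔP ≈ 0.07057 kPa

Reynolds number Re = ρVD/μ = 630 · 0.02653 · 0.06166 / 0.000182 = 5663.
Re > 4000 → turbulent. Relative roughness ε/D = 0.00264/0.06166 = 0.0428. Swamee-Jain: f = 0.25/(log₁₀[0.0428/3.7 + 5.74/5663^0.9])² = 0.25/(log₁₀[0.0116 + 0.00241])² = 0.25/(-1.855)² = 0.07269.
Darcy-Weisbach: ΔP = f(L/D)(ρV²/2) = 0.07269·(270/0.06166)·(630·0.02653²/2) = 0.07269·4379·0.2217 = 70.57 Pa.
ΔP = 70.57 Pa = 0.07057 kPa.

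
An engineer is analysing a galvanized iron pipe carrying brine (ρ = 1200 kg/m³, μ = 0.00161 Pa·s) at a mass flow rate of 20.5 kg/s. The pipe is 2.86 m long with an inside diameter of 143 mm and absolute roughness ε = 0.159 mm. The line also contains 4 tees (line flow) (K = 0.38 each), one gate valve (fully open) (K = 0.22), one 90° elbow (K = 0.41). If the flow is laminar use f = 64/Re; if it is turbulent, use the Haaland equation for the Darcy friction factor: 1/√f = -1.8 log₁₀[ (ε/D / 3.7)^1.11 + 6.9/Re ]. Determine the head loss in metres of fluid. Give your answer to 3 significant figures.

h_f ≈ 0.149 m

A = πD²/4 = π(0.143)²/4 = 0.01606 m²; mean velocity V = ṁ/(ρA) = 20.5/(1200 · 0.01606) = 1.064 m/s.
Reynolds number Re = ρVD/μ = 1200 · 1.064 · 0.143 / 0.00161 = 1.134e+05.
Re > 4000 → turbulent. Relative roughness ε/D = 0.000159/0.143 = 0.00111. Haaland: 1/√f = -1.8 log₁₀[(0.00111/3.7)^1.11 + 6.9/1.134e+05] = -1.8 log₁₀[0.000123 + 6.09e-05] = 6.723, so f = 0.02212.
Total minor-loss coefficient ΣK = 4·0.38 + 1·0.22 + 1·0.41 = 2.15.
ΔP = [f·L/D + ΣK]·(ρV²/2) = [0.02212·2.86/0.143 + 2.15]·(1200·1.064²/2) = [0.4425 + 2.15]·678.8 = 1760 Pa.
Head loss h_f = ΔP/(ρg) = 1760/(1200·9.81) = 0.149 m.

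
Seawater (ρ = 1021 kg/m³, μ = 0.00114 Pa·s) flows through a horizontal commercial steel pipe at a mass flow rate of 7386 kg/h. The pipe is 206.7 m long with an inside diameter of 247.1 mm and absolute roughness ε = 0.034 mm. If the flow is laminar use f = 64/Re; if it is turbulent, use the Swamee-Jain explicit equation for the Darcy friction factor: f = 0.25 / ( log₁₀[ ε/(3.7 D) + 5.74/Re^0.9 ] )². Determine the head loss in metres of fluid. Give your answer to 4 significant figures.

h_f ≈ 0.002385 m

ṁ = 7386 kg/h = 7386/3600 = 2.052 kg/s.
A = πD²/4 = π(0.2471)²/4 = 0.04796 m²; mean velocity V = ṁ/(ρA) = 2.052/(1021 · 0.04796) = 0.0419 m/s.
Reynolds number Re = ρVD/μ = 1021 · 0.0419 · 0.2471 / 0.00114 = 9273.
Re > 4000 → turbulent. Relative roughness ε/D = 3.4e-05/0.2471 = 0.000138. Swamee-Jain: f = 0.25/(log₁₀[0.000138/3.7 + 5.74/9273^0.9])² = 0.25/(log₁₀[3.72e-05 + 0.00154])² = 0.25/(-2.801)² = 0.03186.
Darcy-Weisbach: ΔP = f(L/D)(ρV²/2) = 0.03186·(206.7/0.2471)·(1021·0.0419²/2) = 0.03186·836.5·0.8964 = 23.89 Pa.
Head loss h_f = ΔP/(ρg) = 23.89/(1021·9.81) = 0.002385 m.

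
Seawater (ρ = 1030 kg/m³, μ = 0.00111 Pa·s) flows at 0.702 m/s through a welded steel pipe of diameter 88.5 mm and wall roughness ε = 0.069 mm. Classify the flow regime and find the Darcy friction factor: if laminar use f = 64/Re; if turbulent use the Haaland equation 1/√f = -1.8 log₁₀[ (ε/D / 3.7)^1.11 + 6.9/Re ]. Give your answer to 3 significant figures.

Re = ρVD/μ = 1030·0.702·0.0885/0.00111 = 5.765e+04.
Re > 4000 → turbulent. ε/D = 6.9e-05/0.0885 = 0.00078; Haaland: 1/√f = -1.8 log₁₀[8.3e-05 + 0.00012] = 6.648, so f = 0.02263.

f ≈ 0.0226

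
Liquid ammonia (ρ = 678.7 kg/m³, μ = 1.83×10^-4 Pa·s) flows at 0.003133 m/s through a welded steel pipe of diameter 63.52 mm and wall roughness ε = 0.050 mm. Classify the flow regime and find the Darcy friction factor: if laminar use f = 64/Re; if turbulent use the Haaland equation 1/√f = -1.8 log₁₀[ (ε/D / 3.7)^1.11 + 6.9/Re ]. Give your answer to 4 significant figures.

f ≈ 0.08671

Re = ρVD/μ = 678.7·0.003133·0.06352/0.000183 = 738.1.
Re < 2300 → laminar, so f = 64/Re = 0.08671 (roughness is irrelevant in laminar flow).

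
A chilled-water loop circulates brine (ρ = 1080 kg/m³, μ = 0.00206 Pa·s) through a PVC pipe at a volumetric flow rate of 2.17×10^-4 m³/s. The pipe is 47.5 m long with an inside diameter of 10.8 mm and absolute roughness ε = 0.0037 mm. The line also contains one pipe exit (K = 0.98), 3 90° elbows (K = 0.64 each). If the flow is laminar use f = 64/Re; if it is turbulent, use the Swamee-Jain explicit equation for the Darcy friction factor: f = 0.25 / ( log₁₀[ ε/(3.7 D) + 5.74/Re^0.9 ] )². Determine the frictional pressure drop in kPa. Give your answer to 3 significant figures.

ΔP ≈ 399 kPa

Cross-sectional area A = πD²/4 = π(0.0108)²/4 = 9.161e-05 m²; mean velocity V = Q/A = 0.000217/9.161e-05 = 2.369 m/s.
Reynolds number Re = ρVD/μ = 1080 · 2.369 · 0.0108 / 0.00206 = 1.341e+04.
Re > 4000 → turbulent. Relative roughness ε/D = 3.7e-06/0.0108 = 0.000343. Swamee-Jain: f = 0.25/(log₁₀[0.000343/3.7 + 5.74/1.341e+04^0.9])² = 0.25/(log₁₀[9.26e-05 + 0.00111])² = 0.25/(-2.921)² = 0.0293.
Total minor-loss coefficient ΣK = 1·0.98 + 3·0.64 = 2.9.
ΔP = [f·L/D + ΣK]·(ρV²/2) = [0.0293·47.5/0.0108 + 2.9]·(1080·2.369²/2) = [128.9 + 2.9]·3030 = 3.993e+05 Pa.
ΔP = 3.993e+05 Pa = 399 kPa.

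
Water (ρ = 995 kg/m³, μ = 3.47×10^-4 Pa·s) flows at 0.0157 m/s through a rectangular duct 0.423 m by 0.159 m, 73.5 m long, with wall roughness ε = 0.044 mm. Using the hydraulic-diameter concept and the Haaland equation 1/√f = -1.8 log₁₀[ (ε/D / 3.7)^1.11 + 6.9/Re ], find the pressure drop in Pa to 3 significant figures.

ΔP ≈ 1.20 Pa

Hydraulic diameter D_h = 4A/P = 4·(0.423·0.159)/(2·(0.423+0.159)) = 0.269/1.164 = 0.2311 m.
Re = ρVD_h/μ = 995·0.0157·0.2311/0.000347 = 1.04e+04.
ε/D_h = 4.4e-05/0.2311 = 0.00019; Haaland gives 1/√f = -1.8 log₁₀[1.74e-05+0.000663] = 5.701, so f = 0.03077.
ΔP = f(L/D_h)(ρV²/2) = 0.03077·73.5/0.2311·0.1226 = 1.2 Pa.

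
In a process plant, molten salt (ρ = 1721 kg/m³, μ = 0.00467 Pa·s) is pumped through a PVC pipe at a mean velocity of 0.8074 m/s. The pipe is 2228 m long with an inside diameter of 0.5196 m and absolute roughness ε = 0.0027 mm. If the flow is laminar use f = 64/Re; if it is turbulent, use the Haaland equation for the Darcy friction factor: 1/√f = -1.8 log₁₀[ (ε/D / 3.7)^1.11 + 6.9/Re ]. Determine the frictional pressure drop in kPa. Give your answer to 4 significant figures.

ΔP ≈ 39.28 kPa

Reynolds number Re = ρVD/μ = 1721 · 0.8074 · 0.5196 / 0.00467 = 1.546e+05.
Re > 4000 → turbulent. Relative roughness ε/D = 2.7e-06/0.5196 = 5.2e-06. Haaland: 1/√f = -1.8 log₁₀[(5.2e-06/3.7)^1.11 + 6.9/1.546e+05] = -1.8 log₁₀[3.19e-07 + 4.46e-05] = 7.825, so f = 0.01633.
Darcy-Weisbach: ΔP = f(L/D)(ρV²/2) = 0.01633·(2228/0.5196)·(1721·0.8074²/2) = 0.01633·4288·561 = 3.928e+04 Pa.
ΔP = 3.928e+04 Pa = 39.28 kPa.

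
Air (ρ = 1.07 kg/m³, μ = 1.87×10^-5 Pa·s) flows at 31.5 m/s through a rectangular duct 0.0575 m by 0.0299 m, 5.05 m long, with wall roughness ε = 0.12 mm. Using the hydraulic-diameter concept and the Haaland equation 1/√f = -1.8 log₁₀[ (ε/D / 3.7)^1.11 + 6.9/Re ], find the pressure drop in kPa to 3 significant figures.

ΔP ≈ 1.90 kPa

Hydraulic diameter D_h = 4A/P = 4·(0.0575·0.0299)/(2·(0.0575+0.0299)) = 0.006877/0.1748 = 0.03934 m.
Re = ρVD_h/μ = 1.07·31.5·0.03934/1.87e-05 = 7.091e+04.
ε/D_h = 0.00012/0.03934 = 0.00305; Haaland gives 1/√f = -1.8 log₁₀[0.000377+9.73e-05] = 5.982, so f = 0.02794.
ΔP = f(L/D_h)(ρV²/2) = 0.02794·5.05/0.03934·530.9 = 1904 Pa.
ΔP = 1.90 kPa.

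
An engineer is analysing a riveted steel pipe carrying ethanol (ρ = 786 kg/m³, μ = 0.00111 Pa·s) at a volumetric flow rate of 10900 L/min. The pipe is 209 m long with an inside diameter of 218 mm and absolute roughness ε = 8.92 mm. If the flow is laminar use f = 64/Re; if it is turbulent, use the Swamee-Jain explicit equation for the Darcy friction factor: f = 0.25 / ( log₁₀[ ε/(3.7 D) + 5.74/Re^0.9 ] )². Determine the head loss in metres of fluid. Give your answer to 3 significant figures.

Q = 10900 L/min = 10900/60000 = 0.1817 m³/s.
Cross-sectional area A = πD²/4 = π(0.218)²/4 = 0.03733 m²; mean velocity V = Q/A = 0.1817/0.03733 = 4.867 m/s.
Reynolds number Re = ρVD/μ = 786 · 4.867 · 0.218 / 0.00111 = 7.513e+05.
Re > 4000 → turbulent. Relative roughness ε/D = 0.00892/0.218 = 0.0409. Swamee-Jain: f = 0.25/(log₁₀[0.0409/3.7 + 5.74/7.513e+05^0.9])² = 0.25/(log₁₀[0.0111 + 2.96e-05])² = 0.25/(-1.955)² = 0.0654.
Darcy-Weisbach: ΔP = f(L/D)(ρV²/2) = 0.0654·(209/0.218)·(786·4.867²/2) = 0.0654·958.7·9310 = 5.837e+05 Pa.
Head loss h_f = ΔP/(ρg) = 5.837e+05/(786·9.81) = 75.7 m.

h_f ≈ 75.7 m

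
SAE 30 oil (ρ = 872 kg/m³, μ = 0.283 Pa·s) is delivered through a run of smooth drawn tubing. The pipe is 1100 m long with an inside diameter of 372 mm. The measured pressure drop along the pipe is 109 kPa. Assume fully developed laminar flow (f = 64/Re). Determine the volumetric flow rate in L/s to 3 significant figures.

For laminar flow, f = 64/Re with Re = ρVD/μ, so Darcy-Weisbach reduces to ΔP = 32μLV/D². Solving for V: V = ΔP·D²/(32μL) = 1.09e+05·(0.372)²/(32·0.283·1100) = 1.514 m/s.
Check: Re = ρVD/μ = 872·1.514·0.372/0.283 = 1736 < 2300, so the laminar assumption holds.
Q = V·A = 1.514·(π/4·0.372²) = 0.1646 m³/s = 165 L/s.

Q ≈ 165 L/s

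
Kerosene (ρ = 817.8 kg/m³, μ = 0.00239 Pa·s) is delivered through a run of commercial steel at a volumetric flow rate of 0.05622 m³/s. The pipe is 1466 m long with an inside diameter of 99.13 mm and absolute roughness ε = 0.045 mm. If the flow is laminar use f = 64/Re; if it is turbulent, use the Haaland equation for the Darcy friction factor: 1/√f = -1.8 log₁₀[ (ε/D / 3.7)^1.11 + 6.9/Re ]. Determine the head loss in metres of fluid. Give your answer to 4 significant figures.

h_f ≈ 722.4 m

Cross-sectional area A = πD²/4 = π(0.09913)²/4 = 0.007718 m²; mean velocity V = Q/A = 0.05622/0.007718 = 7.284 m/s.
Reynolds number Re = ρVD/μ = 817.8 · 7.284 · 0.09913 / 0.00239 = 2.471e+05.
Re > 4000 → turbulent. Relative roughness ε/D = 4.5e-05/0.09913 = 0.000454. Haaland: 1/√f = -1.8 log₁₀[(0.000454/3.7)^1.11 + 6.9/2.471e+05] = -1.8 log₁₀[4.56e-05 + 2.79e-05] = 7.441, so f = 0.01806.
Darcy-Weisbach: ΔP = f(L/D)(ρV²/2) = 0.01806·(1466/0.09913)·(817.8·7.284²/2) = 0.01806·1.479e+04·2.17e+04 = 5.795e+06 Pa.
Head loss h_f = ΔP/(ρg) = 5.795e+06/(817.8·9.81) = 722.4 m.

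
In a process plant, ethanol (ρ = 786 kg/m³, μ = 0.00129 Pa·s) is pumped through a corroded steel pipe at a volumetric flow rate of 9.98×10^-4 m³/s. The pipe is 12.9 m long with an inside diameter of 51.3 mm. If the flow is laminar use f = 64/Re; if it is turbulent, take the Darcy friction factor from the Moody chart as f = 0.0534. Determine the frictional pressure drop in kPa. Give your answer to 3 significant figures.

Cross-sectional area A = πD²/4 = π(0.0513)²/4 = 0.002067 m²; mean velocity V = Q/A = 0.000998/0.002067 = 0.4828 m/s.
Reynolds number Re = ρVD/μ = 786 · 0.4828 · 0.0513 / 0.00129 = 1.509e+04.
Re > 4000 → turbulent; use the Moody-chart value f = 0.0534.
Darcy-Weisbach: ΔP = f(L/D)(ρV²/2) = 0.0534·(12.9/0.0513)·(786·0.4828²/2) = 0.0534·251.5·91.62 = 1230 Pa.
ΔP = 1230 Pa = 1.23 kPa.

ΔP ≈ 1.23 kPa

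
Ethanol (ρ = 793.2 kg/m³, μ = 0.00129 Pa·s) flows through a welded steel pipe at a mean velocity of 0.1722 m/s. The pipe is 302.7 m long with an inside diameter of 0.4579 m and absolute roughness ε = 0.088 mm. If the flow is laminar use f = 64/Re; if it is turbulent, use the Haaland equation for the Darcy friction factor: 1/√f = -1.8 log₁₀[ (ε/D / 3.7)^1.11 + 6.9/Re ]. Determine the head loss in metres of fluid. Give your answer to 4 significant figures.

Reynolds number Re = ρVD/μ = 793.2 · 0.1722 · 0.4579 / 0.00129 = 4.848e+04.
Re > 4000 → turbulent. Relative roughness ε/D = 8.8e-05/0.4579 = 0.000192. Haaland: 1/√f = -1.8 log₁₀[(0.000192/3.7)^1.11 + 6.9/4.848e+04] = -1.8 log₁₀[1.75e-05 + 0.000142] = 6.833, so f = 0.02142.
Darcy-Weisbach: ΔP = f(L/D)(ρV²/2) = 0.02142·(302.7/0.4579)·(793.2·0.1722²/2) = 0.02142·661.1·11.76 = 166.5 Pa.
Head loss h_f = ΔP/(ρg) = 166.5/(793.2·9.81) = 0.02140 m.

h_f ≈ 0.02140 m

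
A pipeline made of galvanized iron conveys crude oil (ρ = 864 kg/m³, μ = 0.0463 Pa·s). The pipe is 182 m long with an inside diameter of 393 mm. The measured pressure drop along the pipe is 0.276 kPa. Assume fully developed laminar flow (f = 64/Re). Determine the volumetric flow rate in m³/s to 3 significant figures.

For laminar flow, f = 64/Re with Re = ρVD/μ, so Darcy-Weisbach reduces to ΔP = 32μLV/D². Solving for V: V = ΔP·D²/(32μL) = 276·(0.393)²/(32·0.0463·182) = 0.1581 m/s.
Check: Re = ρVD/μ = 864·0.1581·0.393/0.0463 = 1159 < 2300, so the laminar assumption holds.
Q = V·A = 0.1581·(π/4·0.393²) = 0.01918 m³/s = 0.0192 m³/s.

Q ≈ 0.0192 m³/s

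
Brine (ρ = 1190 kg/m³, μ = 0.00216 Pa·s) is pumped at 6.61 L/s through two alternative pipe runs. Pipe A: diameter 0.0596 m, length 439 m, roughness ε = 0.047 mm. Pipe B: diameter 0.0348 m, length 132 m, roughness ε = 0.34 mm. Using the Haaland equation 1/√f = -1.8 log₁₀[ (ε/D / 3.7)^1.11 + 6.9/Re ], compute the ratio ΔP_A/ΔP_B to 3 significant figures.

ΔP_A/ΔP_B ≈ 0.129

Pipe A: V = Q/A = 0.00661/0.00279 = 2.369 m/s; Re = 7.78e+04; ε/D = 0.000789; Haaland → f = 0.0218; ΔP_A = f(L/D)(ρV²/2) = 5.364e+05 Pa.
Pipe B: V = Q/A = 0.00661/0.0009511 = 6.949 m/s; Re = 1.332e+05; ε/D = 0.00977; Haaland → f = 0.03811; ΔP_B = f(L/D)(ρV²/2) = 4.154e+06 Pa.
ΔP_A/ΔP_B = 5.364e+05/4.154e+06 = 0.129.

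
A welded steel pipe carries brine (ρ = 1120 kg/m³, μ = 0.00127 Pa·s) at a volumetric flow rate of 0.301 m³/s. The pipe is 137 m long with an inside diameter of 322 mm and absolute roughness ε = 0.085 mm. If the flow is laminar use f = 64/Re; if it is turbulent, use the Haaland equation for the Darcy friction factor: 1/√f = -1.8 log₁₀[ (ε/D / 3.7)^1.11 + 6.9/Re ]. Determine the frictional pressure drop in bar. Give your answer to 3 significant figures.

ΔP ≈ 0.496 bar

Cross-sectional area A = πD²/4 = π(0.322)²/4 = 0.08143 m²; mean velocity V = Q/A = 0.301/0.08143 = 3.696 m/s.
Reynolds number Re = ρVD/μ = 1120 · 3.696 · 0.322 / 0.00127 = 1.05e+06.
Re > 4000 → turbulent. Relative roughness ε/D = 8.5e-05/0.322 = 0.000264. Haaland: 1/√f = -1.8 log₁₀[(0.000264/3.7)^1.11 + 6.9/1.05e+06] = -1.8 log₁₀[2.5e-05 + 6.57e-06] = 8.102, so f = 0.01523.
Darcy-Weisbach: ΔP = f(L/D)(ρV²/2) = 0.01523·(137/0.322)·(1120·3.696²/2) = 0.01523·425.5·7651 = 4.959e+04 Pa.
ΔP = 4.959e+04 Pa = 0.496 bar.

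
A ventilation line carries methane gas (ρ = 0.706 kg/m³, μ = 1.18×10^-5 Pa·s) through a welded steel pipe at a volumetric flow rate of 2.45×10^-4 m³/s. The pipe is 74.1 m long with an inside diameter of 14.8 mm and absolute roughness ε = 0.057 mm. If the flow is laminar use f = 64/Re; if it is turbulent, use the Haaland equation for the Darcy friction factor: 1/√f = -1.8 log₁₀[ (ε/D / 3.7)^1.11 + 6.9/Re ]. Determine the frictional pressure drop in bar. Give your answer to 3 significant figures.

Cross-sectional area A = πD²/4 = π(0.0148)²/4 = 0.000172 m²; mean velocity V = Q/A = 0.000245/0.000172 = 1.424 m/s.
Reynolds number Re = ρVD/μ = 0.706 · 1.424 · 0.0148 / 1.18e-05 = 1261.
Re < 2300 → laminar flow, so f = 64/Re = 64/1261 = 0.05075 (the turbulent correlation is not needed).
Darcy-Weisbach: ΔP = f(L/D)(ρV²/2) = 0.05075·(74.1/0.0148)·(0.706·1.424²/2) = 0.05075·5007·0.7159 = 181.9 Pa.
ΔP = 181.9 Pa = 0.00182 bar.

ΔP ≈ 0.00182 bar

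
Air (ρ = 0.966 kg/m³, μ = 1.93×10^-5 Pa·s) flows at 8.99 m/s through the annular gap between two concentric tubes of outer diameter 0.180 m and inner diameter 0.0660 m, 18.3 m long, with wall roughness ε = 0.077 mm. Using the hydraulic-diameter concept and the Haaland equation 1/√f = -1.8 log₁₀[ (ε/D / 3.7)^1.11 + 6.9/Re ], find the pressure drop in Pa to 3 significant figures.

Hydraulic diameter D_h = 4A/P = D_o - D_i = 0.18 - 0.066 = 0.114 m.
Re = ρVD_h/μ = 0.966·8.99·0.114/1.93e-05 = 5.13e+04.
ε/D_h = 7.7e-05/0.114 = 0.000675; Haaland gives 1/√f = -1.8 log₁₀[7.08e-05+0.000135] = 6.638, so f = 0.0227.
ΔP = f(L/D_h)(ρV²/2) = 0.0227·18.3/0.114·39.04 = 142.2 Pa.

ΔP ≈ 142 Pa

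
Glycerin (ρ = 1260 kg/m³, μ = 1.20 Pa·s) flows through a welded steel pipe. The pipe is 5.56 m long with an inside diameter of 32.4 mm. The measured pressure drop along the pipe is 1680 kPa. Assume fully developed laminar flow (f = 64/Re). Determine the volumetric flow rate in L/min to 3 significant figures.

Q ≈ 409 L/min

For laminar flow, f = 64/Re with Re = ρVD/μ, so Darcy-Weisbach reduces to ΔP = 32μLV/D². Solving for V: V = ΔP·D²/(32μL) = 1.68e+06·(0.0324)²/(32·1.2·5.56) = 8.26 m/s.
Check: Re = ρVD/μ = 1260·8.26·0.0324/1.2 = 281 < 2300, so the laminar assumption holds.
Q = V·A = 8.26·(π/4·0.0324²) = 0.00681 m³/s = 409 L/min.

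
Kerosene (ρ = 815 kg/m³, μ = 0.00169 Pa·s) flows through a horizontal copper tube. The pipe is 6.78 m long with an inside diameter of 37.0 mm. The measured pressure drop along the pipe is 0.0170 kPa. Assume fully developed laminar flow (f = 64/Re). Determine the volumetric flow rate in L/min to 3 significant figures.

For laminar flow, f = 64/Re with Re = ρVD/μ, so Darcy-Weisbach reduces to ΔP = 32μLV/D². Solving for V: V = ΔP·D²/(32μL) = 17·(0.037)²/(32·0.00169·6.78) = 0.06347 m/s.
Check: Re = ρVD/μ = 815·0.06347·0.037/0.00169 = 1133 < 2300, so the laminar assumption holds.
Q = V·A = 0.06347·(π/4·0.037²) = 6.825e-05 m³/s = 4.09 L/min.

Q ≈ 4.09 L/min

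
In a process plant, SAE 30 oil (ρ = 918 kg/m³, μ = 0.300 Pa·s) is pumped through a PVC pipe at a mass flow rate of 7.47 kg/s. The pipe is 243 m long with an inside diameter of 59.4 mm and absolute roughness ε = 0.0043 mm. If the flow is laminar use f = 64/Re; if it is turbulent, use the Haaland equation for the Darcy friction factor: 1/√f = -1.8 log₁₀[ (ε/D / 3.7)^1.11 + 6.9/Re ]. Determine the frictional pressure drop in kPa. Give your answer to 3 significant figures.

ΔP ≈ 1940 kPa

A = πD²/4 = π(0.0594)²/4 = 0.002771 m²; mean velocity V = ṁ/(ρA) = 7.47/(918 · 0.002771) = 2.936 m/s.
Reynolds number Re = ρVD/μ = 918 · 2.936 · 0.0594 / 0.3 = 533.7.
Re < 2300 → laminar flow, so f = 64/Re = 64/533.7 = 0.1199 (the turbulent correlation is not needed).
Darcy-Weisbach: ΔP = f(L/D)(ρV²/2) = 0.1199·(243/0.0594)·(918·2.936²/2) = 0.1199·4091·3958 = 1.941e+06 Pa.
ΔP = 1.941e+06 Pa = 1940 kPa.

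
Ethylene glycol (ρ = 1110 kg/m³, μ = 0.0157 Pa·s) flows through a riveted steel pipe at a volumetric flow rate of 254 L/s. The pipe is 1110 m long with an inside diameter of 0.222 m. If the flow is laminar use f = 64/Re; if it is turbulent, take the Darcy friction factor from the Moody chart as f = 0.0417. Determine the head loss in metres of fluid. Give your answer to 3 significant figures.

Q = 254 L/s = 254/1000 = 0.254 m³/s.
Cross-sectional area A = πD²/4 = π(0.222)²/4 = 0.03871 m²; mean velocity V = Q/A = 0.254/0.03871 = 6.562 m/s.
Reynolds number Re = ρVD/μ = 1110 · 6.562 · 0.222 / 0.0157 = 1.03e+05.
Re > 4000 → turbulent; use the Moody-chart value f = 0.0417.
Darcy-Weisbach: ΔP = f(L/D)(ρV²/2) = 0.0417·(1110/0.222)·(1110·6.562²/2) = 0.0417·5000·2.39e+04 = 4.983e+06 Pa.
Head loss h_f = ΔP/(ρg) = 4.983e+06/(1110·9.81) = 458 m.

h_f ≈ 458 m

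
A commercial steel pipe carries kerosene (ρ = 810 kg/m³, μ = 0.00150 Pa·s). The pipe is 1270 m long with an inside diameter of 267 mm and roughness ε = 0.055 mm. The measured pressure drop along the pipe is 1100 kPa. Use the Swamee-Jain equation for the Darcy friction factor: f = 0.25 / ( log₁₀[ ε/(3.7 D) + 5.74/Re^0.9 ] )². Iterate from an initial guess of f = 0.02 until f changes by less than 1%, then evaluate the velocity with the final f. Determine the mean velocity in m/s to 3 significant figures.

V ≈ 6.18 m/s

Rearranging Darcy-Weisbach: V = √(2·ΔP·D/(f·L·ρ)). With ε/D = 5.5e-05/0.267 = 0.000206, iterate starting from f = 0.02:
  f = 0.02 → V = √(2·1.1e+06·0.267/(0.02·1270·810)) = 5.343 m/s; Re = ρVD/μ = 7.704e+05; f → 0.01507
  f = 0.01507 → V = 6.155 m/s; Re = 8.875e+05; f → 0.01494
Converged (Δf/f < 1%). With the final f = 0.01494: V = √(2·1.1e+06·0.267/(0.01494·1270·810)) = 6.183 m/s.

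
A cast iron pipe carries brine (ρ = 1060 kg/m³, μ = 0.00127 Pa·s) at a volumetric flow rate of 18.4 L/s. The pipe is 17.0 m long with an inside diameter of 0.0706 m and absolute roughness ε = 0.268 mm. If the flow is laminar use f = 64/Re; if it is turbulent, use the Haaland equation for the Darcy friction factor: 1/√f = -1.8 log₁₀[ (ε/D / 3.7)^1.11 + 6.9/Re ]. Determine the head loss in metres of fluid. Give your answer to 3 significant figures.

Q = 18.4 L/s = 18.4/1000 = 0.0184 m³/s.
Cross-sectional area A = πD²/4 = π(0.0706)²/4 = 0.003915 m²; mean velocity V = Q/A = 0.0184/0.003915 = 4.7 m/s.
Reynolds number Re = ρVD/μ = 1060 · 4.7 · 0.0706 / 0.00127 = 2.77e+05.
Re > 4000 → turbulent. Relative roughness ε/D = 0.000268/0.0706 = 0.0038. Haaland: 1/√f = -1.8 log₁₀[(0.0038/3.7)^1.11 + 6.9/2.77e+05] = -1.8 log₁₀[0.000481 + 2.49e-05] = 5.932, so f = 0.02842.
Darcy-Weisbach: ΔP = f(L/D)(ρV²/2) = 0.02842·(17/0.0706)·(1060·4.7²/2) = 0.02842·240.8·1.171e+04 = 8.011e+04 Pa.
Head loss h_f = ΔP/(ρg) = 8.011e+04/(1060·9.81) = 7.70 m.

h_f ≈ 7.70 m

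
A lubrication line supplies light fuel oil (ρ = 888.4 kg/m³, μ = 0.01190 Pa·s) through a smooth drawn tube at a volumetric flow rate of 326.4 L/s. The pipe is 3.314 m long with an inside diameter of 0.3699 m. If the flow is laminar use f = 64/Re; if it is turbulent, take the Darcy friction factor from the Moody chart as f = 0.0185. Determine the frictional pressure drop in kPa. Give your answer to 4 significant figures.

ΔP ≈ 0.6792 kPa

Q = 326.4 L/s = 326.4/1000 = 0.3264 m³/s.
Cross-sectional area A = πD²/4 = π(0.3699)²/4 = 0.1075 m²; mean velocity V = Q/A = 0.3264/0.1075 = 3.037 m/s.
Reynolds number Re = ρVD/μ = 888.4 · 3.037 · 0.3699 / 0.0119 = 8.388e+04.
Re > 4000 → turbulent; use the Moody-chart value f = 0.0185.
Darcy-Weisbach: ΔP = f(L/D)(ρV²/2) = 0.0185·(3.314/0.3699)·(888.4·3.037²/2) = 0.0185·8.959·4098 = 679.2 Pa.
ΔP = 679.2 Pa = 0.6792 kPa.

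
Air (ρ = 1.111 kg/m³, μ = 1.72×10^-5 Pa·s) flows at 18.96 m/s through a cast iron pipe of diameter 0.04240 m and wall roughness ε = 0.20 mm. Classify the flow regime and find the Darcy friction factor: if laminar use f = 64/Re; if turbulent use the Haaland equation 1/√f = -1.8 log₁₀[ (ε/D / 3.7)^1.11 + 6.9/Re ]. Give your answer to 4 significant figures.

f ≈ 0.03155

Re = ρVD/μ = 1.111·18.96·0.0424/1.72e-05 = 5.193e+04.
Re > 4000 → turbulent. ε/D = 0.0002/0.0424 = 0.00472; Haaland: 1/√f = -1.8 log₁₀[0.000612 + 0.000133] = 5.63, so f = 0.03155.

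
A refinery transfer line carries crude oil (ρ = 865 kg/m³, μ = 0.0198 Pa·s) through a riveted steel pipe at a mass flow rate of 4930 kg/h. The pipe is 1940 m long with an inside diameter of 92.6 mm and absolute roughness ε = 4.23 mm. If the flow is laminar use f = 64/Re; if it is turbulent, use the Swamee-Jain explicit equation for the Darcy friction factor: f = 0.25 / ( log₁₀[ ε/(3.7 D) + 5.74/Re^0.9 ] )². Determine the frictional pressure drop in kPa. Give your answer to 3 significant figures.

ΔP ≈ 33.7 kPa

ṁ = 4930 kg/h = 4930/3600 = 1.369 kg/s.
A = πD²/4 = π(0.0926)²/4 = 0.006735 m²; mean velocity V = ṁ/(ρA) = 1.369/(865 · 0.006735) = 0.2351 m/s.
Reynolds number Re = ρVD/μ = 865 · 0.2351 · 0.0926 / 0.0198 = 951.
Re < 2300 → laminar flow, so f = 64/Re = 64/951 = 0.0673 (the turbulent correlation is not needed).
Darcy-Weisbach: ΔP = f(L/D)(ρV²/2) = 0.0673·(1940/0.0926)·(865·0.2351²/2) = 0.0673·2.095e+04·23.9 = 3.37e+04 Pa.
ΔP = 3.37e+04 Pa = 33.7 kPa.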